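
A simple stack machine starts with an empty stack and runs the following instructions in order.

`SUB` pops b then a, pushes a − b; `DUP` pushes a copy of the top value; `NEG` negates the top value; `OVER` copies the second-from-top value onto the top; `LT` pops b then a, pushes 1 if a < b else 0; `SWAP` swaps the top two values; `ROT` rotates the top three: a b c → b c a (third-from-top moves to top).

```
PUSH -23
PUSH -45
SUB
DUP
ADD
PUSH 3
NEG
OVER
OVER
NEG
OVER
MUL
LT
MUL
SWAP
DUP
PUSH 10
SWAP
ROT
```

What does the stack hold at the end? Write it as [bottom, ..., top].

[-3, 10, 44, 44]

PUSH -23 -> -23
PUSH -45 -> -23 -45
SUB      -> 22
DUP      -> 22 22
ADD      -> 44
PUSH 3   -> 44 3
NEG      -> 44 -3
OVER     -> 44 -3 44
OVER     -> 44 -3 44 -3
NEG      -> 44 -3 44 3
OVER     -> 44 -3 44 3 44
MUL      -> 44 -3 44 132
LT       -> 44 -3 1
MUL      -> 44 -3
SWAP     -> -3 44
DUP      -> -3 44 44
PUSH 10  -> -3 44 44 10
SWAP     -> -3 44 10 44
ROT      -> -3 10 44 44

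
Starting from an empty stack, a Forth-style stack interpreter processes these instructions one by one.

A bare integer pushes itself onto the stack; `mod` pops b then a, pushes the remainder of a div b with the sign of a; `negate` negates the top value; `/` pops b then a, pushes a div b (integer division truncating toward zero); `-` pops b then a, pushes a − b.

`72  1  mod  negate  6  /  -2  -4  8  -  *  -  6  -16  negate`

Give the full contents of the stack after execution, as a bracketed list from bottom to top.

[-24, 6, 16]

72     → [72]
1      → [72, 1]
mod    → [0]
negate → [0]
6      → [0, 6]
/      → [0]
-2     → [0, -2]
-4     → [0, -2, -4]
8      → [0, -2, -4, 8]
-      → [0, -2, -12]
*      → [0, 24]
-      → [-24]
6      → [-24, 6]
-16    → [-24, 6, -16]
negate → [-24, 6, 16]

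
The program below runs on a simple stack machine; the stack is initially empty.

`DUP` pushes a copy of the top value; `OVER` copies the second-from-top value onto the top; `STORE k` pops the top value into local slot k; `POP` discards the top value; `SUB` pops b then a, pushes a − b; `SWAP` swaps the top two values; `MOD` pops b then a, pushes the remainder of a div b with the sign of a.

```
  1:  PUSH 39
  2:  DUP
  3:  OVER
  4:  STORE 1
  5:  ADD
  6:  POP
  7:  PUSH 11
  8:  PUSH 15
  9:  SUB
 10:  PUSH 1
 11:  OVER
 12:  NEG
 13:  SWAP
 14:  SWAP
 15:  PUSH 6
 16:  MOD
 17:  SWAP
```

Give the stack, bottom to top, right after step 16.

[-4, 1, 4]

PUSH 39  [39]
DUP      [39, 39]
OVER     [39, 39, 39]
STORE 1  [39, 39]
ADD      [78]
POP      []
PUSH 11  [11]
PUSH 15  [11, 15]
SUB      [-4]
PUSH 1   [-4, 1]
OVER     [-4, 1, -4]
NEG      [-4, 1, 4]
SWAP     [-4, 4, 1]
SWAP     [-4, 1, 4]
PUSH 6   [-4, 1, 4, 6]
MOD      [-4, 1, 4]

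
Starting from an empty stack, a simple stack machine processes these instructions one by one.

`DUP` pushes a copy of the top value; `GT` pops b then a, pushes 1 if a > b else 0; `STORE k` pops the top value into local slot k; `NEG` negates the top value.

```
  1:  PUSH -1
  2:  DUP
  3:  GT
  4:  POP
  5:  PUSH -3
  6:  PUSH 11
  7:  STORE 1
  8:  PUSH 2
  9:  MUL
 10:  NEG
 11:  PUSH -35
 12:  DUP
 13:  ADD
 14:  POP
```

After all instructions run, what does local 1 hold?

11

PUSH -1  -> -1
DUP      -> -1 -1
GT       -> 0
POP      -> (empty)
PUSH -3  -> -3
PUSH 11  -> -3 11
STORE 1  -> -3
PUSH 2   -> -3 2
MUL      -> -6
NEG      -> 6
PUSH -35 -> 6 -35
DUP      -> 6 -35 -35
ADD      -> 6 -70
POP      -> 6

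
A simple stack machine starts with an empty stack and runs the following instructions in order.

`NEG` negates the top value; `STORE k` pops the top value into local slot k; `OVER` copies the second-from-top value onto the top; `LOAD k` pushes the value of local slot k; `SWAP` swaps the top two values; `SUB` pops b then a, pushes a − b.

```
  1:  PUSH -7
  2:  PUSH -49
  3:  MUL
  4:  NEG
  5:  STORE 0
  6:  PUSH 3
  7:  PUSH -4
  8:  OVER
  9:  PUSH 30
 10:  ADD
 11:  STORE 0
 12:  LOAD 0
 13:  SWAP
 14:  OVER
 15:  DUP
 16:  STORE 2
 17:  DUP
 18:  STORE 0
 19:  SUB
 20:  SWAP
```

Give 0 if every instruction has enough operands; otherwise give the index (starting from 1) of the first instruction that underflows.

PUSH -7   [-7]
PUSH -49  [-7, -49]
MUL       [343]
NEG       [-343]
STORE 0   []
PUSH 3    [3]
PUSH -4   [3, -4]
OVER      [3, -4, 3]
PUSH 30   [3, -4, 3, 30]
ADD       [3, -4, 33]
STORE 0   [3, -4]
LOAD 0    [3, -4, 33]
SWAP      [3, 33, -4]
OVER      [3, 33, -4, 33]
DUP       [3, 33, -4, 33, 33]
STORE 2   [3, 33, -4, 33]
DUP       [3, 33, -4, 33, 33]
STORE 0   [3, 33, -4, 33]
SUB       [3, 33, -37]
SWAP      [3, -37, 33]

0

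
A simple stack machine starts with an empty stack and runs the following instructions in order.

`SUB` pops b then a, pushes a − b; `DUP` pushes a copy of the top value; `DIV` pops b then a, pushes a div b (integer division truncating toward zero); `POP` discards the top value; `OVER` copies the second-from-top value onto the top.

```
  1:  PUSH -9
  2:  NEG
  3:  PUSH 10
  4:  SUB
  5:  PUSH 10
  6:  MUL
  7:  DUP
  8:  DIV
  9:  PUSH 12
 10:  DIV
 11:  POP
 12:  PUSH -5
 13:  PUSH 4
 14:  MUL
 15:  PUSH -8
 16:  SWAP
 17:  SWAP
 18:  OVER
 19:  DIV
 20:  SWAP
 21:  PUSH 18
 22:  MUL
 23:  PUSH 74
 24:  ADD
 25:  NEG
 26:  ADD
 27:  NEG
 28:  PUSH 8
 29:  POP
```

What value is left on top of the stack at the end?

-286

PUSH -9  [-9]
NEG      [9]
PUSH 10  [9, 10]
SUB      [-1]
PUSH 10  [-1, 10]
MUL      [-10]
DUP      [-10, -10]
DIV      [1]
PUSH 12  [1, 12]
DIV      [0]
POP      []
PUSH -5  [-5]
PUSH 4   [-5, 4]
MUL      [-20]
PUSH -8  [-20, -8]
SWAP     [-8, -20]
SWAP     [-20, -8]
OVER     [-20, -8, -20]
DIV      [-20, 0]
SWAP     [0, -20]
PUSH 18  [0, -20, 18]
MUL      [0, -360]
PUSH 74  [0, -360, 74]
ADD      [0, -286]
NEG      [0, 286]
ADD      [286]
NEG      [-286]
PUSH 8   [-286, 8]
POP      [-286]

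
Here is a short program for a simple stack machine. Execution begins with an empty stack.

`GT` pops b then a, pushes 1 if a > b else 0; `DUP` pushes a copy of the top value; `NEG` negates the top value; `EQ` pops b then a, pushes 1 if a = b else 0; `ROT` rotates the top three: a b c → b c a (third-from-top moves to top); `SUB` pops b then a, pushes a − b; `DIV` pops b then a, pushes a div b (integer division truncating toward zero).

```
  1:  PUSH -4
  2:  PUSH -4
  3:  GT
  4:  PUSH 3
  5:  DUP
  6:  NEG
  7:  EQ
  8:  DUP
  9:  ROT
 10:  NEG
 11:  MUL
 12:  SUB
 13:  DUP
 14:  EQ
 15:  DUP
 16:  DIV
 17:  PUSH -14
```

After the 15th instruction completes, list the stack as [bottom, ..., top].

[1, 1]

PUSH -4 : -4
PUSH -4 : -4 -4
GT      : 0
PUSH 3  : 0 3
DUP     : 0 3 3
NEG     : 0 3 -3
EQ      : 0 0
DUP     : 0 0 0
ROT     : 0 0 0
NEG     : 0 0 0
MUL     : 0 0
SUB     : 0
DUP     : 0 0
EQ      : 1
DUP     : 1 1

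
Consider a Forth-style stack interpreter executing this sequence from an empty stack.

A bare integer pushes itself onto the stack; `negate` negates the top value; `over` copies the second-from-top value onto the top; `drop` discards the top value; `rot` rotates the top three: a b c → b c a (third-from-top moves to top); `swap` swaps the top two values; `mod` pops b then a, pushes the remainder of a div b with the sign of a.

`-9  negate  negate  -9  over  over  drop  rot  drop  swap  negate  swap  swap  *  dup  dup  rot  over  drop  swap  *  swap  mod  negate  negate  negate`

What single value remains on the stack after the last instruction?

-9     → [-9]
negate → [9]
negate → [-9]
-9     → [-9, -9]
over   → [-9, -9, -9]
over   → [-9, -9, -9, -9]
drop   → [-9, -9, -9]
rot    → [-9, -9, -9]
drop   → [-9, -9]
swap   → [-9, -9]
negate → [-9, 9]
swap   → [9, -9]
swap   → [-9, 9]
*      → [-81]
dup    → [-81, -81]
dup    → [-81, -81, -81]
rot    → [-81, -81, -81]
over   → [-81, -81, -81, -81]
drop   → [-81, -81, -81]
swap   → [-81, -81, -81]
*      → [-81, 6561]
swap   → [6561, -81]
mod    → [0]
negate → [0]
negate → [0]
negate → [0]

0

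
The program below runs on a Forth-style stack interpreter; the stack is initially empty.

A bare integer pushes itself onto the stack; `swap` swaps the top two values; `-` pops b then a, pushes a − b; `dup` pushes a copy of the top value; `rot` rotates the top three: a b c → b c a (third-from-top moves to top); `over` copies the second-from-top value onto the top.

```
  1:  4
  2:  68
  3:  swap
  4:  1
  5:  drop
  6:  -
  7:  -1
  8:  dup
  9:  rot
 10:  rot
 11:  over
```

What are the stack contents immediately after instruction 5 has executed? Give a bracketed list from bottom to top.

[68, 4]

4     [4]
68    [4, 68]
swap  [68, 4]
1     [68, 4, 1]
drop  [68, 4]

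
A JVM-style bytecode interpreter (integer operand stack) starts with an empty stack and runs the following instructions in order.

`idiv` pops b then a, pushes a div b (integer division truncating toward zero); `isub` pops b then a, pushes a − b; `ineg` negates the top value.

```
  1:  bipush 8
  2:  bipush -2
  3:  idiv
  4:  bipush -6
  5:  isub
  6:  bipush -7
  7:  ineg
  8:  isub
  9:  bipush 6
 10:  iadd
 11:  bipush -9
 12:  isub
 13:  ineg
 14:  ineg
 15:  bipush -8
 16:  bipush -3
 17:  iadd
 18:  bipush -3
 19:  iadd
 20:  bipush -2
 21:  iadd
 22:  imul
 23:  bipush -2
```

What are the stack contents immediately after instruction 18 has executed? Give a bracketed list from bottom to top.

[10, -11, -3]

bipush 8   8
bipush -2  8 -2
idiv       -4
bipush -6  -4 -6
isub       2
bipush -7  2 -7
ineg       2 7
isub       -5
bipush 6   -5 6
iadd       1
bipush -9  1 -9
isub       10
ineg       -10
ineg       10
bipush -8  10 -8
bipush -3  10 -8 -3
iadd       10 -11
bipush -3  10 -11 -3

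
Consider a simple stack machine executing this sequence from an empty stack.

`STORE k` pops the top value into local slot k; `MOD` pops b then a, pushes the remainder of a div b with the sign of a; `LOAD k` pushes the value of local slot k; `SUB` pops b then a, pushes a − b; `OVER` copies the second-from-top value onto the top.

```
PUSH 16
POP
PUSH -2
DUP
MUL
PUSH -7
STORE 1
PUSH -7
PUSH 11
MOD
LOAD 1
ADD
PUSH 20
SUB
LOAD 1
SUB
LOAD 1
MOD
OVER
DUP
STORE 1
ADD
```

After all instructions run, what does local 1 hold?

PUSH 16  [16]
POP      []
PUSH -2  [-2]
DUP      [-2, -2]
MUL      [4]
PUSH -7  [4, -7]
STORE 1  [4]
PUSH -7  [4, -7]
PUSH 11  [4, -7, 11]
MOD      [4, -7]
LOAD 1   [4, -7, -7]
ADD      [4, -14]
PUSH 20  [4, -14, 20]
SUB      [4, -34]
LOAD 1   [4, -34, -7]
SUB      [4, -27]
LOAD 1   [4, -27, -7]
MOD      [4, -6]
OVER     [4, -6, 4]
DUP      [4, -6, 4, 4]
STORE 1  [4, -6, 4]
ADD      [4, -2]

4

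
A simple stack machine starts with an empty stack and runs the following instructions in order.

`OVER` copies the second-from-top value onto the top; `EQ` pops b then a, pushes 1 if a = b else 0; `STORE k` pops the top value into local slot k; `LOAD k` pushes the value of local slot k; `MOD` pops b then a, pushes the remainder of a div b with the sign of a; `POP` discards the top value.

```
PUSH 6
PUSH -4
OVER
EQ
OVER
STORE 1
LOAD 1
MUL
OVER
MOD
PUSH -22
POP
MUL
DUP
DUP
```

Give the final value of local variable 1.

PUSH 6   → [6]
PUSH -4  → [6, -4]
OVER     → [6, -4, 6]
EQ       → [6, 0]
OVER     → [6, 0, 6]
STORE 1  → [6, 0]
LOAD 1   → [6, 0, 6]
MUL      → [6, 0]
OVER     → [6, 0, 6]
MOD      → [6, 0]
PUSH -22 → [6, 0, -22]
POP      → [6, 0]
MUL      → [0]
DUP      → [0, 0]
DUP      → [0, 0, 0]

6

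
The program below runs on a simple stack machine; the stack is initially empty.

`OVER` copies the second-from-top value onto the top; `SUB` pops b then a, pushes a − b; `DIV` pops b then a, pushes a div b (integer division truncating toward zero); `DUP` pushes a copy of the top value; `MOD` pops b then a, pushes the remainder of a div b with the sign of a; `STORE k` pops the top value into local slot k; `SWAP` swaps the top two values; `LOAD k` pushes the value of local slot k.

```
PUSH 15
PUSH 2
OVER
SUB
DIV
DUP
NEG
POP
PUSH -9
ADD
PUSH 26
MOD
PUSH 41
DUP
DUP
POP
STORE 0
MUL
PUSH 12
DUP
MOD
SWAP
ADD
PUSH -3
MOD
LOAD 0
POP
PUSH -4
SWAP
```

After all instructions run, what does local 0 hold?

PUSH 15 -> [15]
PUSH 2  -> [15, 2]
OVER    -> [15, 2, 15]
SUB     -> [15, -13]
DIV     -> [-1]
DUP     -> [-1, -1]
NEG     -> [-1, 1]
POP     -> [-1]
PUSH -9 -> [-1, -9]
ADD     -> [-10]
PUSH 26 -> [-10, 26]
MOD     -> [-10]
PUSH 41 -> [-10, 41]
DUP     -> [-10, 41, 41]
DUP     -> [-10, 41, 41, 41]
POP     -> [-10, 41, 41]
STORE 0 -> [-10, 41]
MUL     -> [-410]
PUSH 12 -> [-410, 12]
DUP     -> [-410, 12, 12]
MOD     -> [-410, 0]
SWAP    -> [0, -410]
ADD     -> [-410]
PUSH -3 -> [-410, -3]
MOD     -> [-2]
LOAD 0  -> [-2, 41]
POP     -> [-2]
PUSH -4 -> [-2, -4]
SWAP    -> [-4, -2]

41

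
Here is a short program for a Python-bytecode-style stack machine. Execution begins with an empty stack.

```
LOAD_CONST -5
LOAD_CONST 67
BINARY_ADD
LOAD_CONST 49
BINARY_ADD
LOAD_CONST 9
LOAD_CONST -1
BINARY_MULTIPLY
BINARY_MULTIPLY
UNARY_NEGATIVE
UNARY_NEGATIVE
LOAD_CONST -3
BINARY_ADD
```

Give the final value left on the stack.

-1002

LOAD_CONST -5   -> [-5]
LOAD_CONST 67   -> [-5, 67]
BINARY_ADD      -> [62]
LOAD_CONST 49   -> [62, 49]
BINARY_ADD      -> [111]
LOAD_CONST 9    -> [111, 9]
LOAD_CONST -1   -> [111, 9, -1]
BINARY_MULTIPLY -> [111, -9]
BINARY_MULTIPLY -> [-999]
UNARY_NEGATIVE  -> [999]
UNARY_NEGATIVE  -> [-999]
LOAD_CONST -3   -> [-999, -3]
BINARY_ADD      -> [-1002]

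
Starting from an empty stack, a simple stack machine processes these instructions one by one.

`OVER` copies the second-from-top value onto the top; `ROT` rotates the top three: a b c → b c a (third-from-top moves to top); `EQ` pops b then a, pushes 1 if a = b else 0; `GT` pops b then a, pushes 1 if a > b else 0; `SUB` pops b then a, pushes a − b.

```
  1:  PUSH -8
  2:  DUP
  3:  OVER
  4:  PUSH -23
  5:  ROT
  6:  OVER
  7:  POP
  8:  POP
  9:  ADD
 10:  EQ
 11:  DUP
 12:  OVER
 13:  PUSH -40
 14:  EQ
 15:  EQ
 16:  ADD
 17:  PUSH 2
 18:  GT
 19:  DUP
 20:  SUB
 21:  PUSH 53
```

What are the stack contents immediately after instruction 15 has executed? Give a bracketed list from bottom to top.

PUSH -8  → [-8]
DUP      → [-8, -8]
OVER     → [-8, -8, -8]
PUSH -23 → [-8, -8, -8, -23]
ROT      → [-8, -8, -23, -8]
OVER     → [-8, -8, -23, -8, -23]
POP      → [-8, -8, -23, -8]
POP      → [-8, -8, -23]
ADD      → [-8, -31]
EQ       → [0]
DUP      → [0, 0]
OVER     → [0, 0, 0]
PUSH -40 → [0, 0, 0, -40]
EQ       → [0, 0, 0]
EQ       → [0, 1]

[0, 1]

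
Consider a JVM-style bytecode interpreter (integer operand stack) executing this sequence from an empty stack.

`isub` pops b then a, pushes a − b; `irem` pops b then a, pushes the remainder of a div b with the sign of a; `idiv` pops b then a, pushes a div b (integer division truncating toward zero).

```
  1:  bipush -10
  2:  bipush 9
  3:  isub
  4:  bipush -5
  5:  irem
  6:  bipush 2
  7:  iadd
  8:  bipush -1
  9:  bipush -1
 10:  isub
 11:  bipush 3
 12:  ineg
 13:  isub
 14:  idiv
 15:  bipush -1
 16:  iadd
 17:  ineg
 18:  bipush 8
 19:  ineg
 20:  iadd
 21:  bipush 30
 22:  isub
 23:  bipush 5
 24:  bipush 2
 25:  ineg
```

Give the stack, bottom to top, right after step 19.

bipush -10  -10
bipush 9    -10 9
isub        -19
bipush -5   -19 -5
irem        -4
bipush 2    -4 2
iadd        -2
bipush -1   -2 -1
bipush -1   -2 -1 -1
isub        -2 0
bipush 3    -2 0 3
ineg        -2 0 -3
isub        -2 3
idiv        0
bipush -1   0 -1
iadd        -1
ineg        1
bipush 8    1 8
ineg        1 -8

[1, -8]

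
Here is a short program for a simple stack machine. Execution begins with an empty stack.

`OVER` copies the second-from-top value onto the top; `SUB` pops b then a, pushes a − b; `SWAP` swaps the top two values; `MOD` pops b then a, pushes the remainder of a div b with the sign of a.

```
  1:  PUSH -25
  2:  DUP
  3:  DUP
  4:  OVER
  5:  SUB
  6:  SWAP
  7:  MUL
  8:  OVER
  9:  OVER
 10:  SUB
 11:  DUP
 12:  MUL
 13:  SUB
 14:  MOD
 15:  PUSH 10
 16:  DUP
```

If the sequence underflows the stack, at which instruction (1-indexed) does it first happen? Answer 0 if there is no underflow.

0

PUSH -25 : -25
DUP      : -25 -25
DUP      : -25 -25 -25
OVER     : -25 -25 -25 -25
SUB      : -25 -25 0
SWAP     : -25 0 -25
MUL      : -25 0
OVER     : -25 0 -25
OVER     : -25 0 -25 0
SUB      : -25 0 -25
DUP      : -25 0 -25 -25
MUL      : -25 0 625
SUB      : -25 -625
MOD      : -25
PUSH 10  : -25 10
DUP      : -25 10 10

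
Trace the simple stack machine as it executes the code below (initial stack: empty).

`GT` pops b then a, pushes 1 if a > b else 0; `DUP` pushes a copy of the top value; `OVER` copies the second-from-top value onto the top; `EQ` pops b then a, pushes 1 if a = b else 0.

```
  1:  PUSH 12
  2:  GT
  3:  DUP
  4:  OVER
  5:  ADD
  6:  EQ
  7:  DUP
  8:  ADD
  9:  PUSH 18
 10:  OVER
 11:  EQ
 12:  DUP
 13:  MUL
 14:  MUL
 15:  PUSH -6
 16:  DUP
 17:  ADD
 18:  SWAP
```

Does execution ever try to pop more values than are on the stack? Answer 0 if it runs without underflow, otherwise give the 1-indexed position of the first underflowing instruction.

PUSH 12 -> [12]
GT  — needs 2 operands, stack has 1 → underflow

2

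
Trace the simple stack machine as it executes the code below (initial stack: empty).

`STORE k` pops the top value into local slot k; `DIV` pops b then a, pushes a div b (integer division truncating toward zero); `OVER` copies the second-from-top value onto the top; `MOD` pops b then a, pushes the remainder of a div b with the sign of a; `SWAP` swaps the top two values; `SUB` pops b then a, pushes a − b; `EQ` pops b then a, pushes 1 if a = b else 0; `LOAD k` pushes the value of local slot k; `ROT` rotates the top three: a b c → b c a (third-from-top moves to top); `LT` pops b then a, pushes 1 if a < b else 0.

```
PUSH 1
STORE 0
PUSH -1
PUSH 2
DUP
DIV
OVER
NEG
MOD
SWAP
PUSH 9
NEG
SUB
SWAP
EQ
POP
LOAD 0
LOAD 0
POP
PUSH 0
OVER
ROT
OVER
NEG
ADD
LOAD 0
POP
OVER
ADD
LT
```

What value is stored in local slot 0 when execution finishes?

PUSH 1   1
STORE 0  (empty)
PUSH -1  -1
PUSH 2   -1 2
DUP      -1 2 2
DIV      -1 1
OVER     -1 1 -1
NEG      -1 1 1
MOD      -1 0
SWAP     0 -1
PUSH 9   0 -1 9
NEG      0 -1 -9
SUB      0 8
SWAP     8 0
EQ       0
POP      (empty)
LOAD 0   1
LOAD 0   1 1
POP      1
PUSH 0   1 0
OVER     1 0 1
ROT      0 1 1
OVER     0 1 1 1
NEG      0 1 1 -1
ADD      0 1 0
LOAD 0   0 1 0 1
POP      0 1 0
OVER     0 1 0 1
ADD      0 1 1
LT       0 0

1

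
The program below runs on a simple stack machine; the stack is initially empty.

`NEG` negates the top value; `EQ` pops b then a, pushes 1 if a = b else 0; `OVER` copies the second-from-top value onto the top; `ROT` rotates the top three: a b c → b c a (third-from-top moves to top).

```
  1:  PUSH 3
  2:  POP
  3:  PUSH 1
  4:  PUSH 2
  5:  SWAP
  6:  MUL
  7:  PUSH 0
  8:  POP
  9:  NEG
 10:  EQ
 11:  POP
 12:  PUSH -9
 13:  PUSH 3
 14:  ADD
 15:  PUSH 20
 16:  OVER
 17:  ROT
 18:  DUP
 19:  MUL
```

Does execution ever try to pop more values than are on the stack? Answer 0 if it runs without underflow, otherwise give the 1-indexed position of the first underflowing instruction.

PUSH 3  3
POP     (empty)
PUSH 1  1
PUSH 2  1 2
SWAP    2 1
MUL     2
PUSH 0  2 0
POP     2
NEG     -2
EQ  — needs 2 operands, stack has 1 → underflow

10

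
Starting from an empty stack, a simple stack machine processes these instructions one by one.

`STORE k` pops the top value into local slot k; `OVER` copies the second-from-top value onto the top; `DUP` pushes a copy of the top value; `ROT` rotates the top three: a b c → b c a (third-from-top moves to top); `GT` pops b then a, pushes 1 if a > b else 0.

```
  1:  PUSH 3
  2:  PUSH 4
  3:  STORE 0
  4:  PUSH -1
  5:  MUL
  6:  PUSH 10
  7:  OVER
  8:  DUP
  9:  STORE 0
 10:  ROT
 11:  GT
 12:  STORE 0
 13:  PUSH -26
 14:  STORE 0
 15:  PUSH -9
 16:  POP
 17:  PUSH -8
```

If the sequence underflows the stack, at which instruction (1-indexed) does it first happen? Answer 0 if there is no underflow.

PUSH 3   : [3]
PUSH 4   : [3, 4]
STORE 0  : [3]
PUSH -1  : [3, -1]
MUL      : [-3]
PUSH 10  : [-3, 10]
OVER     : [-3, 10, -3]
DUP      : [-3, 10, -3, -3]
STORE 0  : [-3, 10, -3]
ROT      : [10, -3, -3]
GT       : [10, 0]
STORE 0  : [10]
PUSH -26 : [10, -26]
STORE 0  : [10]
PUSH -9  : [10, -9]
POP      : [10]
PUSH -8  : [10, -8]

0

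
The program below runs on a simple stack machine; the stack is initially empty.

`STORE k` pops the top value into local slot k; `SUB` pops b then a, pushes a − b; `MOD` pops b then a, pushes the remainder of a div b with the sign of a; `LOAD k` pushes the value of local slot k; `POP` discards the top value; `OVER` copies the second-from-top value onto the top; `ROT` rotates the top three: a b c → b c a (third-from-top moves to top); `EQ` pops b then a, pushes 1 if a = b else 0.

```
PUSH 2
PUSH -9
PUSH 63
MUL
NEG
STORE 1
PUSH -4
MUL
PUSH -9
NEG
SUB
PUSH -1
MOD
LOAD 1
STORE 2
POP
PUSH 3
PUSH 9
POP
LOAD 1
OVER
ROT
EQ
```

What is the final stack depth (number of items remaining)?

PUSH 2   [2]
PUSH -9  [2, -9]
PUSH 63  [2, -9, 63]
MUL      [2, -567]
NEG      [2, 567]
STORE 1  [2]
PUSH -4  [2, -4]
MUL      [-8]
PUSH -9  [-8, -9]
NEG      [-8, 9]
SUB      [-17]
PUSH -1  [-17, -1]
MOD      [0]
LOAD 1   [0, 567]
STORE 2  [0]
POP      []
PUSH 3   [3]
PUSH 9   [3, 9]
POP      [3]
LOAD 1   [3, 567]
OVER     [3, 567, 3]
ROT      [567, 3, 3]
EQ       [567, 1]

2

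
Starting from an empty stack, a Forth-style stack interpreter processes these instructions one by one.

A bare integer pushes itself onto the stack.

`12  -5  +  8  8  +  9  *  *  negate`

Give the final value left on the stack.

-1008

12      [12]
-5      [12, -5]
+       [7]
8       [7, 8]
8       [7, 8, 8]
+       [7, 16]
9       [7, 16, 9]
*       [7, 144]
*       [1008]
negate  [-1008]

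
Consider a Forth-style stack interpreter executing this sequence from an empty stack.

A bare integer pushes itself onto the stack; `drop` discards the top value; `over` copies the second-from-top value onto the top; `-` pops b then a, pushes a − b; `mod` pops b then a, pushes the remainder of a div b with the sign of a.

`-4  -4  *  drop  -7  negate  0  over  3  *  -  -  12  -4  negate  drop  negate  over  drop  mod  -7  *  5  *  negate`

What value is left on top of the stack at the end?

-4     → [-4]
-4     → [-4, -4]
*      → [16]
drop   → []
-7     → [-7]
negate → [7]
0      → [7, 0]
over   → [7, 0, 7]
3      → [7, 0, 7, 3]
*      → [7, 0, 21]
-      → [7, -21]
-      → [28]
12     → [28, 12]
-4     → [28, 12, -4]
negate → [28, 12, 4]
drop   → [28, 12]
negate → [28, -12]
over   → [28, -12, 28]
drop   → [28, -12]
mod    → [4]
-7     → [4, -7]
*      → [-28]
5      → [-28, 5]
*      → [-140]
negate → [140]

140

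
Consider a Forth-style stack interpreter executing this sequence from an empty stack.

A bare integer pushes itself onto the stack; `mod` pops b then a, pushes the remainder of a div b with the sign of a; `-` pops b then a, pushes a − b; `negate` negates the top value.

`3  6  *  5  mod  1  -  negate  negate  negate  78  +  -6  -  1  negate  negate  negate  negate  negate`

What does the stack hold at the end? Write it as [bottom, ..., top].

3      → [3]
6      → [3, 6]
*      → [18]
5      → [18, 5]
mod    → [3]
1      → [3, 1]
-      → [2]
negate → [-2]
negate → [2]
negate → [-2]
78     → [-2, 78]
+      → [76]
-6     → [76, -6]
-      → [82]
1      → [82, 1]
negate → [82, -1]
negate → [82, 1]
negate → [82, -1]
negate → [82, 1]
negate → [82, -1]

[82, -1]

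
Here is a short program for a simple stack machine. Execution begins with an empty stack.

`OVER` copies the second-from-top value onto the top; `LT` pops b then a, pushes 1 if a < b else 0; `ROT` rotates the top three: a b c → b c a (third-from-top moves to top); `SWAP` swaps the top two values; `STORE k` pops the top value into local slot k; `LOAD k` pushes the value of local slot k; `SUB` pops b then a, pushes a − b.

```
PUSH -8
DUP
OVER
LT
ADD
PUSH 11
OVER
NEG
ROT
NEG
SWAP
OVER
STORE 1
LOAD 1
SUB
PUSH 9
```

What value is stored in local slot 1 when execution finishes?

8

PUSH -8 -> [-8]
DUP     -> [-8, -8]
OVER    -> [-8, -8, -8]
LT      -> [-8, 0]
ADD     -> [-8]
PUSH 11 -> [-8, 11]
OVER    -> [-8, 11, -8]
NEG     -> [-8, 11, 8]
ROT     -> [11, 8, -8]
NEG     -> [11, 8, 8]
SWAP    -> [11, 8, 8]
OVER    -> [11, 8, 8, 8]
STORE 1 -> [11, 8, 8]
LOAD 1  -> [11, 8, 8, 8]
SUB     -> [11, 8, 0]
PUSH 9  -> [11, 8, 0, 9]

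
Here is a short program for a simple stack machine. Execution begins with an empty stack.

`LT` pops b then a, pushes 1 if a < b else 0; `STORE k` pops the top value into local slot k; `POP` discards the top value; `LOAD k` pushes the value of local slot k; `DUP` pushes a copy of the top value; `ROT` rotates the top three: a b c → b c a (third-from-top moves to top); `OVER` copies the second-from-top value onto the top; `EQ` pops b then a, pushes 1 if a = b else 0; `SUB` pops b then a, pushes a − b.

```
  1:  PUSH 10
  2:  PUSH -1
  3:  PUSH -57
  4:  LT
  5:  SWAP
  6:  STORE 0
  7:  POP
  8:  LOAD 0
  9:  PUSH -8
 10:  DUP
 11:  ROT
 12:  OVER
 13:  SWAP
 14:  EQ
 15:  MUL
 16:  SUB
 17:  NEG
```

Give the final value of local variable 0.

10

PUSH 10   10
PUSH -1   10 -1
PUSH -57  10 -1 -57
LT        10 0
SWAP      0 10
STORE 0   0
POP       (empty)
LOAD 0    10
PUSH -8   10 -8
DUP       10 -8 -8
ROT       -8 -8 10
OVER      -8 -8 10 -8
SWAP      -8 -8 -8 10
EQ        -8 -8 0
MUL       -8 0
SUB       -8
NEG       8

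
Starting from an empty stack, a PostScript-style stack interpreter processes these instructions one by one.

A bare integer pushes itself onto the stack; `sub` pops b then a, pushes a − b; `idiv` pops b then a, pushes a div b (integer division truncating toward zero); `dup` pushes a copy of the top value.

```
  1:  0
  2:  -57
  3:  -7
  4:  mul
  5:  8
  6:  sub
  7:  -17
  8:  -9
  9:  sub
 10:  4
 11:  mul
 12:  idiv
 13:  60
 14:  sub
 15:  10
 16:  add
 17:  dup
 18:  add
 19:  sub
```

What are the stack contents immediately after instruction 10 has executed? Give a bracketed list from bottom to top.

0   → 0
-57 → 0 -57
-7  → 0 -57 -7
mul → 0 399
8   → 0 399 8
sub → 0 391
-17 → 0 391 -17
-9  → 0 391 -17 -9
sub → 0 391 -8
4   → 0 391 -8 4

[0, 391, -8, 4]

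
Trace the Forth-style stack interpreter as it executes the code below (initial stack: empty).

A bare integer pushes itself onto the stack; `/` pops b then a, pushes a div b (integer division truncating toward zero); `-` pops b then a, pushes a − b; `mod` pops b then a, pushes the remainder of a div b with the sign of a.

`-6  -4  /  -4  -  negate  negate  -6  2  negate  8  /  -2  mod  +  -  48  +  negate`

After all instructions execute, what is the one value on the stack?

-59

-6     : [-6]
-4     : [-6, -4]
/      : [1]
-4     : [1, -4]
-      : [5]
negate : [-5]
negate : [5]
-6     : [5, -6]
2      : [5, -6, 2]
negate : [5, -6, -2]
8      : [5, -6, -2, 8]
/      : [5, -6, 0]
-2     : [5, -6, 0, -2]
mod    : [5, -6, 0]
+      : [5, -6]
-      : [11]
48     : [11, 48]
+      : [59]
negate : [-59]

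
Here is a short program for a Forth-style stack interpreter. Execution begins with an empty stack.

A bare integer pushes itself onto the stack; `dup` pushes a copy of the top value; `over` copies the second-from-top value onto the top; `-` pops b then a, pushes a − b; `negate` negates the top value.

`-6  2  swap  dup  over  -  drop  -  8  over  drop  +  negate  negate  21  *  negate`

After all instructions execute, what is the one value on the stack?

-6     : -6
2      : -6 2
swap   : 2 -6
dup    : 2 -6 -6
over   : 2 -6 -6 -6
-      : 2 -6 0
drop   : 2 -6
-      : 8
8      : 8 8
over   : 8 8 8
drop   : 8 8
+      : 16
negate : -16
negate : 16
21     : 16 21
*      : 336
negate : -336

-336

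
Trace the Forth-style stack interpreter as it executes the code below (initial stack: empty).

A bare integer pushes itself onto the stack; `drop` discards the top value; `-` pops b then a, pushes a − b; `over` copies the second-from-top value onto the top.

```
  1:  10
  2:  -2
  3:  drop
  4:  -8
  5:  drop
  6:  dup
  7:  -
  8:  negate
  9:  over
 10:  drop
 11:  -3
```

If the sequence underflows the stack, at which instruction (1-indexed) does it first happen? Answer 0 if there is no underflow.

10     → 10
-2     → 10 -2
drop   → 10
-8     → 10 -8
drop   → 10
dup    → 10 10
-      → 0
negate → 0
over  — needs 2 operands, stack has 1 → underflow

9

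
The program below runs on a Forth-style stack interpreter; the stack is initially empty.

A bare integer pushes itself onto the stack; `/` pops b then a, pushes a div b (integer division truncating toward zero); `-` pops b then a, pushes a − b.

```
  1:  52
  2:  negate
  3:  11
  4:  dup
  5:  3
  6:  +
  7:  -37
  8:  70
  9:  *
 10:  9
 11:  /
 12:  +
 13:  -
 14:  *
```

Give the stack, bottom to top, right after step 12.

52     : 52
negate : -52
11     : -52 11
dup    : -52 11 11
3      : -52 11 11 3
+      : -52 11 14
-37    : -52 11 14 -37
70     : -52 11 14 -37 70
*      : -52 11 14 -2590
9      : -52 11 14 -2590 9
/      : -52 11 14 -287
+      : -52 11 -273

[-52, 11, -273]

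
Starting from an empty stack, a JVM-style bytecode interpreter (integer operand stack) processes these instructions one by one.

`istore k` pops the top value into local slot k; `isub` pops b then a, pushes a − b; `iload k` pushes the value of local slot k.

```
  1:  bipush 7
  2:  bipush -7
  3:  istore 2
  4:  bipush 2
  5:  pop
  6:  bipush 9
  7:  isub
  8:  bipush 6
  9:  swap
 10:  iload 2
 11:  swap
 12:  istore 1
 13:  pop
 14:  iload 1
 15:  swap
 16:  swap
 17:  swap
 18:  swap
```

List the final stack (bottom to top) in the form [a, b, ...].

[6, -2]

bipush 7  → 7
bipush -7 → 7 -7
istore 2  → 7
bipush 2  → 7 2
pop       → 7
bipush 9  → 7 9
isub      → -2
bipush 6  → -2 6
swap      → 6 -2
iload 2   → 6 -2 -7
swap      → 6 -7 -2
istore 1  → 6 -7
pop       → 6
iload 1   → 6 -2
swap      → -2 6
swap      → 6 -2
swap      → -2 6
swap      → 6 -2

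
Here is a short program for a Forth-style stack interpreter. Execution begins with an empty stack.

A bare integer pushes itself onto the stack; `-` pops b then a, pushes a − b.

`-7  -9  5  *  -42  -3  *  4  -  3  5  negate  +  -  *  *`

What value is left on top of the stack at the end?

-7     -> -7
-9     -> -7 -9
5      -> -7 -9 5
*      -> -7 -45
-42    -> -7 -45 -42
-3     -> -7 -45 -42 -3
*      -> -7 -45 126
4      -> -7 -45 126 4
-      -> -7 -45 122
3      -> -7 -45 122 3
5      -> -7 -45 122 3 5
negate -> -7 -45 122 3 -5
+      -> -7 -45 122 -2
-      -> -7 -45 124
*      -> -7 -5580
*      -> 39060

39060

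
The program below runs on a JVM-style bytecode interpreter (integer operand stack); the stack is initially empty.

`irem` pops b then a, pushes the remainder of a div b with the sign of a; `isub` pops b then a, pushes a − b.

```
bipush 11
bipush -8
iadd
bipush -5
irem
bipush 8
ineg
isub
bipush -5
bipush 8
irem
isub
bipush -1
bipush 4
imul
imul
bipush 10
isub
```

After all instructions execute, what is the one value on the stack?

bipush 11 → [11]
bipush -8 → [11, -8]
iadd      → [3]
bipush -5 → [3, -5]
irem      → [3]
bipush 8  → [3, 8]
ineg      → [3, -8]
isub      → [11]
bipush -5 → [11, -5]
bipush 8  → [11, -5, 8]
irem      → [11, -5]
isub      → [16]
bipush -1 → [16, -1]
bipush 4  → [16, -1, 4]
imul      → [16, -4]
imul      → [-64]
bipush 10 → [-64, 10]
isub      → [-74]

-74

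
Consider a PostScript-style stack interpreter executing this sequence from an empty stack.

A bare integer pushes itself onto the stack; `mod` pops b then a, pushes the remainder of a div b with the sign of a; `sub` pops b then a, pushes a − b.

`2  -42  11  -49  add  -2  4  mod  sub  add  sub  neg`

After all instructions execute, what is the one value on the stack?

2    [2]
-42  [2, -42]
11   [2, -42, 11]
-49  [2, -42, 11, -49]
add  [2, -42, -38]
-2   [2, -42, -38, -2]
4    [2, -42, -38, -2, 4]
mod  [2, -42, -38, -2]
sub  [2, -42, -36]
add  [2, -78]
sub  [80]
neg  [-80]

-80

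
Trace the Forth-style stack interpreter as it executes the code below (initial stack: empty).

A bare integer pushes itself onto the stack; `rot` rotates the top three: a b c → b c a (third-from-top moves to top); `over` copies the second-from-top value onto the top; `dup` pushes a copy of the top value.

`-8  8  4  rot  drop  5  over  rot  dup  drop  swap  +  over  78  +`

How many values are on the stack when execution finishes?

-8   → -8
8    → -8 8
4    → -8 8 4
rot  → 8 4 -8
drop → 8 4
5    → 8 4 5
over → 8 4 5 4
rot  → 8 5 4 4
dup  → 8 5 4 4 4
drop → 8 5 4 4
swap → 8 5 4 4
+    → 8 5 8
over → 8 5 8 5
78   → 8 5 8 5 78
+    → 8 5 8 83

4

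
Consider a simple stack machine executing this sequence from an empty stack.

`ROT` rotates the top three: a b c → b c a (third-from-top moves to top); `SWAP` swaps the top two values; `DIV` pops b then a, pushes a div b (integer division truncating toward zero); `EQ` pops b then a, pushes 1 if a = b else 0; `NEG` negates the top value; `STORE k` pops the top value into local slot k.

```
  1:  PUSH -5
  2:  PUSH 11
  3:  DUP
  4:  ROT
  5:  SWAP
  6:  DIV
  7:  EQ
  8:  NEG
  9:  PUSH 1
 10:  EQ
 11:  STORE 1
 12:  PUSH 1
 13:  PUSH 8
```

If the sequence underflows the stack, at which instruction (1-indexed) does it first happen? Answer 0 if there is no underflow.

0

PUSH -5 : [-5]
PUSH 11 : [-5, 11]
DUP     : [-5, 11, 11]
ROT     : [11, 11, -5]
SWAP    : [11, -5, 11]
DIV     : [11, 0]
EQ      : [0]
NEG     : [0]
PUSH 1  : [0, 1]
EQ      : [0]
STORE 1 : []
PUSH 1  : [1]
PUSH 8  : [1, 8]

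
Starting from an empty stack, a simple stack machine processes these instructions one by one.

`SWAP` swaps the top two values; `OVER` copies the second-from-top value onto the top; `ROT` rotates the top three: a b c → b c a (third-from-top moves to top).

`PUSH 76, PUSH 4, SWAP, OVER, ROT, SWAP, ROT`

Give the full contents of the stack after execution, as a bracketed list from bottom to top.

[4, 4, 76]

PUSH 76  76
PUSH 4   76 4
SWAP     4 76
OVER     4 76 4
ROT      76 4 4
SWAP     76 4 4
ROT      4 4 76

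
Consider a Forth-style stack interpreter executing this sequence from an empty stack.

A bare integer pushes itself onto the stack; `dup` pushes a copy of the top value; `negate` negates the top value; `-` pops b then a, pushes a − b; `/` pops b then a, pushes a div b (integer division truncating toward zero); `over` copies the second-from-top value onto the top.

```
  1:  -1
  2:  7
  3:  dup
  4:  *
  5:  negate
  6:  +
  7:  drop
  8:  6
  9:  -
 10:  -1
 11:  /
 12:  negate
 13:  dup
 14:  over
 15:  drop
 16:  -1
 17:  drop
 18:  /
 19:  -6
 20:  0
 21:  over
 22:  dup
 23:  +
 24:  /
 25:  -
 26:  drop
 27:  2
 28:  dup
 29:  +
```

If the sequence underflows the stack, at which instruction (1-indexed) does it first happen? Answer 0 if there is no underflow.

9

-1     -> [-1]
7      -> [-1, 7]
dup    -> [-1, 7, 7]
*      -> [-1, 49]
negate -> [-1, -49]
+      -> [-50]
drop   -> []
6      -> [6]
-  — needs 2 operands, stack has 1 → underflow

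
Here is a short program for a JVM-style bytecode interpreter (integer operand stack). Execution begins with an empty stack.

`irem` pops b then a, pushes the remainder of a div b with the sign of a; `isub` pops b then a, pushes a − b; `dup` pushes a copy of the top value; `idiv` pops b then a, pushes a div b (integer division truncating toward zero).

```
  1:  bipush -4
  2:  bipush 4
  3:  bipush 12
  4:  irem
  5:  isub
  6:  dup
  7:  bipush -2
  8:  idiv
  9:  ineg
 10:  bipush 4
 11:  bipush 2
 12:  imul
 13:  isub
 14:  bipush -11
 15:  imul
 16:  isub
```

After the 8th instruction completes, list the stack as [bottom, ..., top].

bipush -4 → [-4]
bipush 4  → [-4, 4]
bipush 12 → [-4, 4, 12]
irem      → [-4, 4]
isub      → [-8]
dup       → [-8, -8]
bipush -2 → [-8, -8, -2]
idiv      → [-8, 4]

[-8, 4]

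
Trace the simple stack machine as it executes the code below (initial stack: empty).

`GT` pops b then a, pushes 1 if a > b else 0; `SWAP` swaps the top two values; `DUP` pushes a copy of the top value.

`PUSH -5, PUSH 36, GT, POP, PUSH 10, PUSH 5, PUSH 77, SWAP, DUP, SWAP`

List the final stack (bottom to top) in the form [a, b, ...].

PUSH -5  -5
PUSH 36  -5 36
GT       0
POP      (empty)
PUSH 10  10
PUSH 5   10 5
PUSH 77  10 5 77
SWAP     10 77 5
DUP      10 77 5 5
SWAP     10 77 5 5

[10, 77, 5, 5]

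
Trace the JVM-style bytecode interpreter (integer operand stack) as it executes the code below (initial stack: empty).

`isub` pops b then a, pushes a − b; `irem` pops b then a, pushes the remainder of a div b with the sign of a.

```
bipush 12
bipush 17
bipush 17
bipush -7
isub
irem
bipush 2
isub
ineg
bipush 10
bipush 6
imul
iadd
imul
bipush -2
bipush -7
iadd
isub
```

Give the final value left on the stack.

549

bipush 12 -> [12]
bipush 17 -> [12, 17]
bipush 17 -> [12, 17, 17]
bipush -7 -> [12, 17, 17, -7]
isub      -> [12, 17, 24]
irem      -> [12, 17]
bipush 2  -> [12, 17, 2]
isub      -> [12, 15]
ineg      -> [12, -15]
bipush 10 -> [12, -15, 10]
bipush 6  -> [12, -15, 10, 6]
imul      -> [12, -15, 60]
iadd      -> [12, 45]
imul      -> [540]
bipush -2 -> [540, -2]
bipush -7 -> [540, -2, -7]
iadd      -> [540, -9]
isub      -> [549]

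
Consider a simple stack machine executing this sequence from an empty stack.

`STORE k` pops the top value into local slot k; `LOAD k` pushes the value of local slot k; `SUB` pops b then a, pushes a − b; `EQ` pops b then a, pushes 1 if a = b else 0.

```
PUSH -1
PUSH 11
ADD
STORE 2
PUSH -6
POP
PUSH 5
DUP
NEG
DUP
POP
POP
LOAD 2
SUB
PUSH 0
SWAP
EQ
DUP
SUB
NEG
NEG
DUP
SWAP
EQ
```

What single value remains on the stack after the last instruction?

PUSH -1 → [-1]
PUSH 11 → [-1, 11]
ADD     → [10]
STORE 2 → []
PUSH -6 → [-6]
POP     → []
PUSH 5  → [5]
DUP     → [5, 5]
NEG     → [5, -5]
DUP     → [5, -5, -5]
POP     → [5, -5]
POP     → [5]
LOAD 2  → [5, 10]
SUB     → [-5]
PUSH 0  → [-5, 0]
SWAP    → [0, -5]
EQ      → [0]
DUP     → [0, 0]
SUB     → [0]
NEG     → [0]
NEG     → [0]
DUP     → [0, 0]
SWAP    → [0, 0]
EQ      → [1]

1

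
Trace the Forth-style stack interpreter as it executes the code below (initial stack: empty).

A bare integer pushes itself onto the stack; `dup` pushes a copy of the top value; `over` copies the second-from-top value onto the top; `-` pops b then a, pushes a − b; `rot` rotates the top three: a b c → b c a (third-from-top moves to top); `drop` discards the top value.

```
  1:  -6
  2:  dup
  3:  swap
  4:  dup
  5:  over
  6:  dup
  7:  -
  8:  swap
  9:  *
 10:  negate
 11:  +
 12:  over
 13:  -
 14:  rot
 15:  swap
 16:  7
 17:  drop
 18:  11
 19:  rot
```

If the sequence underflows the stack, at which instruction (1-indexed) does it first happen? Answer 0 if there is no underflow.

-6     -> [-6]
dup    -> [-6, -6]
swap   -> [-6, -6]
dup    -> [-6, -6, -6]
over   -> [-6, -6, -6, -6]
dup    -> [-6, -6, -6, -6, -6]
-      -> [-6, -6, -6, 0]
swap   -> [-6, -6, 0, -6]
*      -> [-6, -6, 0]
negate -> [-6, -6, 0]
+      -> [-6, -6]
over   -> [-6, -6, -6]
-      -> [-6, 0]
rot  — needs 3 operands, stack has 2 → underflow

14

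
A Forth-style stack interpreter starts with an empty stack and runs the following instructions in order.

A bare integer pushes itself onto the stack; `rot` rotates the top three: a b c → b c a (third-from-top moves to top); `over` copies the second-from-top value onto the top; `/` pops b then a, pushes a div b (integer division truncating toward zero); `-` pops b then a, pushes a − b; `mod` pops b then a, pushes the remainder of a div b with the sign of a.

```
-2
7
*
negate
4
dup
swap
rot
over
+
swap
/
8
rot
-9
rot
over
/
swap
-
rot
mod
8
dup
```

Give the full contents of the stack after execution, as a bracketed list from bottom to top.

[4, 1, 8, 8]

-2     → [-2]
7      → [-2, 7]
*      → [-14]
negate → [14]
4      → [14, 4]
dup    → [14, 4, 4]
swap   → [14, 4, 4]
rot    → [4, 4, 14]
over   → [4, 4, 14, 4]
+      → [4, 4, 18]
swap   → [4, 18, 4]
/      → [4, 4]
8      → [4, 4, 8]
rot    → [4, 8, 4]
-9     → [4, 8, 4, -9]
rot    → [4, 4, -9, 8]
over   → [4, 4, -9, 8, -9]
/      → [4, 4, -9, 0]
swap   → [4, 4, 0, -9]
-      → [4, 4, 9]
rot    → [4, 9, 4]
mod    → [4, 1]
8      → [4, 1, 8]
dup    → [4, 1, 8, 8]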